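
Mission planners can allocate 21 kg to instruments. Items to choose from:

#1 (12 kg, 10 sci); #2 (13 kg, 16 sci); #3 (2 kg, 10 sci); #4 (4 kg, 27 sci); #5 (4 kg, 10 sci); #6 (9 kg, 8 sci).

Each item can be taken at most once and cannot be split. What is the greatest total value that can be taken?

Check high-value combinations within 21 kg:
- #3+#4+#5+#6: mass 2+4+4+9=19, value 10+27+10+8=55
- #2+#3+#4: mass 13+2+4=19, value 16+10+27=53
- #2+#4+#5: mass 13+4+4=21, value 16+27+10=53
Best: 55 sci.

55 sci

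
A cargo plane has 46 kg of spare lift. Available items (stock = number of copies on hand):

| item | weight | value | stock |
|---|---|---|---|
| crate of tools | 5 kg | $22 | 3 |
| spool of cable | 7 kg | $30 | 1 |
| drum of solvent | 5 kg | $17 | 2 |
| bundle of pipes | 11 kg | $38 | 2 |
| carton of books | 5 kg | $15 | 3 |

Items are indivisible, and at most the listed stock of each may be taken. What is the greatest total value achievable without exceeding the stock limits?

$172

Best selections within weight 46 and stock limits:
- 3×crate of tools + 1×spool of cable + 2×bundle of pipes: weight 44, value 172
- 3×crate of tools + 1×spool of cable + 2×drum of solvent + 1×bundle of pipes: weight 43, value 168
Best: $172.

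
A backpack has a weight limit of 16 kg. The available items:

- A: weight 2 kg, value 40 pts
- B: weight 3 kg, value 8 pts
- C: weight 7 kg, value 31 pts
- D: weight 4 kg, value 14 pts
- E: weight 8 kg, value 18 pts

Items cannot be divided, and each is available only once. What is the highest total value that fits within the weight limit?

Check high-value combinations within 16 kg:
- A+B+C+D: weight 2+3+7+4=16, value 40+8+31+14=93
- A+C+D: weight 2+7+4=13, value 40+31+14=85
- A+B+C: weight 2+3+7=12, value 40+8+31=79
- A+D+E: weight 2+4+8=14, value 40+14+18=72
- A+C: weight 2+7=9, value 40+31=71
Best: 93 pts.

93 pts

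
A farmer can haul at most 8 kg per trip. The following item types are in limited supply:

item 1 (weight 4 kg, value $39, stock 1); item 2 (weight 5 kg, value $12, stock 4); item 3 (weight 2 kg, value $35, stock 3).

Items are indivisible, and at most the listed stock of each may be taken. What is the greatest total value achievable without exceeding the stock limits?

$109

Top feasible selections:
- 1×item 1 + 2×item 3: weight 8, value 109
- 3×item 3: weight 6, value 105
Best: $109.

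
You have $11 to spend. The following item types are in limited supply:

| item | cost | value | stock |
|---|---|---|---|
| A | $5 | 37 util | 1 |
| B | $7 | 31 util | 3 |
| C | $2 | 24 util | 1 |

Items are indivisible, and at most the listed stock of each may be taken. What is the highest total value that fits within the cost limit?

Top feasible selections:
- 1×A + 1×C: cost 7, value 61
- 1×B + 1×C: cost 9, value 55
Best: 61 util.

61 util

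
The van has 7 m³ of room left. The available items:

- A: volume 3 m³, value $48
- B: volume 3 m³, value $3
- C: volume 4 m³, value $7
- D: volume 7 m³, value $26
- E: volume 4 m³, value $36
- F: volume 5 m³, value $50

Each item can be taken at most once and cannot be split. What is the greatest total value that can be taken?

Check high-value combinations within 7 m³:
- A+E: volume 3+4=7, value 48+36=84
- A+C: volume 3+4=7, value 48+7=55
- A+B: volume 3+3=6, value 48+3=51
- F: volume 5, value 50
Best: $84.

$84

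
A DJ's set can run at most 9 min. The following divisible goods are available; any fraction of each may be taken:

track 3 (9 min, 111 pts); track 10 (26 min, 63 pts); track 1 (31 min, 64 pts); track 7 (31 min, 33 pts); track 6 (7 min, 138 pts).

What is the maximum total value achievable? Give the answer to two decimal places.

Take in order of value per unit:
- track 6 (138/7 per unit): all 7 → value 138, running total 138.00
- track 3 (111/9 per unit): 2 of 9 → value 2×111/9 = 24.6667, running total 162.67
Total 162.67.

162.67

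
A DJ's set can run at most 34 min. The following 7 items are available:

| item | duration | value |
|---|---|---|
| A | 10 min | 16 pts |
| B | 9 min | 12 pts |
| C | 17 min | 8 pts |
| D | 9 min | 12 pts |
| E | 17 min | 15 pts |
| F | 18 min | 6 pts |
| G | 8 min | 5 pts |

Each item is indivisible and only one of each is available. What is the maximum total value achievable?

Check high-value combinations within 34 min:
- A+B+D: duration 10+9+9=28, value 16+12+12=40
- A+B+G: duration 10+9+8=27, value 16+12+5=33
- A+D+G: duration 10+9+8=27, value 16+12+5=33
Best: 40 pts.

40 pts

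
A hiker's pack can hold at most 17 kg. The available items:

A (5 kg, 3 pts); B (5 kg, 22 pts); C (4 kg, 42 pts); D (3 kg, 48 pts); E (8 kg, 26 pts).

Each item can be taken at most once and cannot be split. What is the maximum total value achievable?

116 pts

This is a 0/1 knapsack; check combinations near the capacity.
- C+D+E: weight 4+3+8=15, value 42+48+26=116
- A+B+C+D: weight 5+5+4+3=17, value 3+22+42+48=115
- B+C+D: weight 5+4+3=12, value 22+42+48=112
- B+D+E: weight 5+3+8=16, value 22+48+26=96
- A+C+D: weight 5+4+3=12, value 3+42+48=93
Best: 116 pts.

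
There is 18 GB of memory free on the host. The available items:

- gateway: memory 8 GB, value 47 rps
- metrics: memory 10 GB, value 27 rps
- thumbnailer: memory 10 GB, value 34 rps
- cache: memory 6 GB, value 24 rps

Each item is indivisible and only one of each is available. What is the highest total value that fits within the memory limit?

81 rps

Check high-value combinations within 18 GB:
- gateway+thumbnailer: memory 8+10=18, value 47+34=81
- gateway+metrics: memory 8+10=18, value 47+27=74
- gateway+cache: memory 8+6=14, value 47+24=71
- thumbnailer+cache: memory 10+6=16, value 34+24=58
- metrics+cache: memory 10+6=16, value 27+24=51
Best: 81 rps.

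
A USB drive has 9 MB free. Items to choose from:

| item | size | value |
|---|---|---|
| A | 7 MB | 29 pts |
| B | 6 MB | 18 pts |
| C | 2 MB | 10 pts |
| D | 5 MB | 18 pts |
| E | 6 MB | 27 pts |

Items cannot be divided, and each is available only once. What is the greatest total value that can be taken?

Check high-value combinations within 9 MB:
- A+C: size 7+2=9, value 29+10=39
- C+E: size 2+6=8, value 10+27=37
- A: size 7, value 29
- C+D: size 2+5=7, value 10+18=28
Best: 39 pts.

39 pts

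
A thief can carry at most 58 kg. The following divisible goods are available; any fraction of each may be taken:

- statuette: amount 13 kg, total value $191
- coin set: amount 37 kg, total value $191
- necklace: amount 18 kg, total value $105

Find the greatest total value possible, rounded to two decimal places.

435.38

Take in order of value per unit:
- statuette (191/13 per unit): all 13 → value 191, running total 191.00
- necklace (105/18 per unit): all 18 → value 105, running total 296.00
- coin set (191/37 per unit): 27 of 37 → value 27×191/37 = 139.3784, running total 435.38
Total 435.38.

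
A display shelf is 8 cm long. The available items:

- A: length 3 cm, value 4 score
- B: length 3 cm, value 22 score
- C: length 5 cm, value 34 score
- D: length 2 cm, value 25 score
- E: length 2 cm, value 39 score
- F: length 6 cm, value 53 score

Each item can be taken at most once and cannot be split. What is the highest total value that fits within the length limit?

Check high-value combinations within 8 cm:
- E+F: length 2+6=8, value 39+53=92
- B+D+E: length 3+2+2=7, value 22+25+39=86
- D+F: length 2+6=8, value 25+53=78
Best: 92 score.

92 score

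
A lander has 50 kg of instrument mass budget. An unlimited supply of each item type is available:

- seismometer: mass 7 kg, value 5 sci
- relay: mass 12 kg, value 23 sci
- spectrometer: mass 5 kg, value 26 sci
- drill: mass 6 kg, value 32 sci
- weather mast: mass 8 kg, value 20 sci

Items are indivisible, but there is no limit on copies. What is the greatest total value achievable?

Best value-per-unit is drill at 32/6; filling with it alone gives 8×32 = 256.
Optimal mix: 4×spectrometer + 5×drill → mass 50, value 264.

264 sci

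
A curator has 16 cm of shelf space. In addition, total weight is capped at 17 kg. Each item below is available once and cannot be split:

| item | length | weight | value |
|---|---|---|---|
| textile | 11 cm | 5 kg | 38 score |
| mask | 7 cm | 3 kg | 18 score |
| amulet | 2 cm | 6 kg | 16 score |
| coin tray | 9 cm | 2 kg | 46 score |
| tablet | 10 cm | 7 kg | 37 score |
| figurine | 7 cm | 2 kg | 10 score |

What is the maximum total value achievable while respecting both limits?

Feasible sets respecting both limits:
- mask+coin tray: length 16, weight 5, value 64
- amulet+coin tray: length 11, weight 8, value 62
- coin tray+figurine: length 16, weight 4, value 56
Best: 64 score.

64 score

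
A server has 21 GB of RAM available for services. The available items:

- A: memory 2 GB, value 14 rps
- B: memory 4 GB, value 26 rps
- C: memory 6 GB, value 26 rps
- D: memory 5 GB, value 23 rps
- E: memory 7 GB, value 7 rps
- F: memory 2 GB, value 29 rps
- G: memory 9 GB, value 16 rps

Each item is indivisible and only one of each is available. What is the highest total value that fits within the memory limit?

Check high-value combinations within 21 GB:
- A+B+C+D+F: memory 2+4+6+5+2=19, value 14+26+26+23+29=118
- B+C+D+F: memory 4+6+5+2=17, value 26+26+23+29=104
- A+B+C+E+F: memory 2+4+6+7+2=21, value 14+26+26+7+29=102
Best: 118 rps.

118 rps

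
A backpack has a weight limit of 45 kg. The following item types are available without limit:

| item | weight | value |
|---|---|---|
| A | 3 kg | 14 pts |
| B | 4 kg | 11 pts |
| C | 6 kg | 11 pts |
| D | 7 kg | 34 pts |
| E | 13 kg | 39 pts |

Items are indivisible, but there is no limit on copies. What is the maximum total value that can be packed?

Best value-per-unit is D at 34/7; filling with it alone gives 6×34 = 204.
Optimal mix: 1×A + 6×D → weight 45, value 218.

218 pts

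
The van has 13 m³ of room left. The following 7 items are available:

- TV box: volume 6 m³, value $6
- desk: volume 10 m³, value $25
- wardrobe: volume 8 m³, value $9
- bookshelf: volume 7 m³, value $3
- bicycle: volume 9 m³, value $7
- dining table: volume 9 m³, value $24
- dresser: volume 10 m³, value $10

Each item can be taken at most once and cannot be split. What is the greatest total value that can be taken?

$25

Check high-value combinations within 13 m³:
- desk: volume 10, value 25
- dining table: volume 9, value 24
- dresser: volume 10, value 10
- wardrobe: volume 8, value 9
- TV box+bookshelf: volume 6+7=13, value 6+3=9
Best: $25.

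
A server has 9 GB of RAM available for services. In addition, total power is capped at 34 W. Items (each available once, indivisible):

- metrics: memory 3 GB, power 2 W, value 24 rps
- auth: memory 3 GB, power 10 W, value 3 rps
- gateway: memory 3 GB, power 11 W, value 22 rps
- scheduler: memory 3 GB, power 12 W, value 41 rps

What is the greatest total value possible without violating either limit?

87 rps

Feasible sets respecting both limits:
- metrics+gateway+scheduler: memory 9, power 25, value 87
- metrics+auth+scheduler: memory 9, power 24, value 68
- auth+gateway+scheduler: memory 9, power 33, value 66
Best: 87 rps.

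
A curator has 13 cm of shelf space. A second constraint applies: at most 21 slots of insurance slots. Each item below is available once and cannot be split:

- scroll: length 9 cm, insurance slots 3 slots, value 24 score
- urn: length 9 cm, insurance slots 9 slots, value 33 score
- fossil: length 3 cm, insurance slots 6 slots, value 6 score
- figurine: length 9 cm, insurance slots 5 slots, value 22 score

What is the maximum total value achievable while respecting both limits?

Feasible sets respecting both limits:
- urn+fossil: length 12, insurance slots 15, value 39
- urn: length 9, insurance slots 9, value 33
- scroll+fossil: length 12, insurance slots 9, value 30
- fossil+figurine: length 12, insurance slots 11, value 28
Best: 39 score.

39 score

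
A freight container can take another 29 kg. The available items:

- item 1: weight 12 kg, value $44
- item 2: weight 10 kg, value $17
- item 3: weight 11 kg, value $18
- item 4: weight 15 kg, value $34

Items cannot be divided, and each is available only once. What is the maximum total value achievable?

Check high-value combinations within 29 kg:
- item 1+item 4: weight 12+15=27, value 44+34=78
- item 1+item 3: weight 12+11=23, value 44+18=62
- item 1+item 2: weight 12+10=22, value 44+17=61
- item 3+item 4: weight 11+15=26, value 18+34=52
- item 2+item 4: weight 10+15=25, value 17+34=51
Best: $78.

$78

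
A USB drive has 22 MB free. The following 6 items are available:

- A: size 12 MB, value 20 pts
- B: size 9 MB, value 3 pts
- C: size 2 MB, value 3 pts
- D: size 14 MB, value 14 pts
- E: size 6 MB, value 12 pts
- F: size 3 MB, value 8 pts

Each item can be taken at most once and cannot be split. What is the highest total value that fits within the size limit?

Check high-value combinations within 22 MB:
- A+E+F: size 12+6+3=21, value 20+12+8=40
- A+C+E: size 12+2+6=20, value 20+3+12=35
- A+E: size 12+6=18, value 20+12=32
- A+C+F: size 12+2+3=17, value 20+3+8=31
Best: 40 pts.

40 pts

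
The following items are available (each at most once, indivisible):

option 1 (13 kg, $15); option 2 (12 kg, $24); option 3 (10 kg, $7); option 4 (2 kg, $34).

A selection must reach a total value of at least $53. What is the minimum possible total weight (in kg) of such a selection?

14

Subsets with value ≥ 53, sorted by total weight:
- option 2+option 4: weight 14, value 58
- option 2+option 3+option 4: weight 24, value 65
Minimum weight: 14 kg.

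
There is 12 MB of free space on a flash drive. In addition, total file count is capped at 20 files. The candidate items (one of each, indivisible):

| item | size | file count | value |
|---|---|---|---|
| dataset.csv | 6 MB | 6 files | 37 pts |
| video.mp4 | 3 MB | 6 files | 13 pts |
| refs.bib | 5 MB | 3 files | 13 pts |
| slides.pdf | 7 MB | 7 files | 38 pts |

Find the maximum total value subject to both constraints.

51 pts

Feasible sets respecting both limits:
- video.mp4+slides.pdf: size 10, file count 13, value 51
- refs.bib+slides.pdf: size 12, file count 10, value 51
- dataset.csv+video.mp4: size 9, file count 12, value 50
Best: 51 pts.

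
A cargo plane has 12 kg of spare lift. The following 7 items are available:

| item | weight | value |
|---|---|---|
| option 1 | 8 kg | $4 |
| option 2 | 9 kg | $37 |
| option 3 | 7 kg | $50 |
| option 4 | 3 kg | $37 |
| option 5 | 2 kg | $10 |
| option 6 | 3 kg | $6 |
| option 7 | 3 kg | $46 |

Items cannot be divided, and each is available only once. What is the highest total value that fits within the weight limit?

$106

Check high-value combinations within 12 kg:
- option 3+option 5+option 7: weight 7+2+3=12, value 50+10+46=106
- option 4+option 5+option 6+option 7: weight 3+2+3+3=11, value 37+10+6+46=99
- option 3+option 4+option 5: weight 7+3+2=12, value 50+37+10=97
- option 3+option 7: weight 7+3=10, value 50+46=96
- option 4+option 5+option 7: weight 3+2+3=8, value 37+10+46=93
Best: $106.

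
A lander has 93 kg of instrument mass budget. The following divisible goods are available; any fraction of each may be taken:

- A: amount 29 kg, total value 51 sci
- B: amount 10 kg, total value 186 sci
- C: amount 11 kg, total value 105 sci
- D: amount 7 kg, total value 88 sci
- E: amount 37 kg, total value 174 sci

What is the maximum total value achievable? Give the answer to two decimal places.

Take in order of value per unit:
- B (186/10 per unit): all 10 → value 186, running total 186.00
- D (88/7 per unit): all 7 → value 88, running total 274.00
- C (105/11 per unit): all 11 → value 105, running total 379.00
- E (174/37 per unit): all 37 → value 174, running total 553.00
- A (51/29 per unit): 28 of 29 → value 28×51/29 = 49.2414, running total 602.24
Total 602.24.

602.24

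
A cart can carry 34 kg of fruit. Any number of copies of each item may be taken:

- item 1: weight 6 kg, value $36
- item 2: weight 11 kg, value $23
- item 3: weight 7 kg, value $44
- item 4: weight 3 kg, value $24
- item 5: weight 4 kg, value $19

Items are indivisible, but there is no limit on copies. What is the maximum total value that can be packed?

Best value-per-unit is item 4 at 24/3, and filling with it alone uses weight 11×3=33. No mix of the others beats 11×24 = 264.

$264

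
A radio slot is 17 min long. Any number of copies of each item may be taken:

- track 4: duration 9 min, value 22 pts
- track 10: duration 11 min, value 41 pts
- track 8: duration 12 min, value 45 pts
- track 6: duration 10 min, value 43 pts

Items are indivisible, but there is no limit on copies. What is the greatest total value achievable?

Best value-per-unit is track 6 at 43/10; filling with it alone gives 1×43 = 43.
Optimal mix: 1×track 8 → duration 12, value 45.

45 pts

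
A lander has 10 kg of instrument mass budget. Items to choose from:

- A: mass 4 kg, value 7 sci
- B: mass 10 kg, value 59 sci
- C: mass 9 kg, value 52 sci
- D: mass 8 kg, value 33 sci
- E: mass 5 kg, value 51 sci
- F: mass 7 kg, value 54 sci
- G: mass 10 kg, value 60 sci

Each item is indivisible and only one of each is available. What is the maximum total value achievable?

Check high-value combinations within 10 kg:
- G: mass 10, value 60
- B: mass 10, value 59
- A+E: mass 4+5=9, value 7+51=58
- F: mass 7, value 54
Best: 60 sci.

60 sci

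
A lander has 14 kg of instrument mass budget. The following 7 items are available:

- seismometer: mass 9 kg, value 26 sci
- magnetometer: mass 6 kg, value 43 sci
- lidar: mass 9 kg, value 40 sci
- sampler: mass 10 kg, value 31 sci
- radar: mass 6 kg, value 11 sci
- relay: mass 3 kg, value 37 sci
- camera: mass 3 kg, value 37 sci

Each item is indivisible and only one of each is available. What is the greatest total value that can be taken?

Check high-value combinations within 14 kg:
- magnetometer+relay+camera: mass 6+3+3=12, value 43+37+37=117
- radar+relay+camera: mass 6+3+3=12, value 11+37+37=85
- magnetometer+relay: mass 6+3=9, value 43+37=80
- magnetometer+camera: mass 6+3=9, value 43+37=80
- lidar+relay: mass 9+3=12, value 40+37=77
Best: 117 sci.

117 sci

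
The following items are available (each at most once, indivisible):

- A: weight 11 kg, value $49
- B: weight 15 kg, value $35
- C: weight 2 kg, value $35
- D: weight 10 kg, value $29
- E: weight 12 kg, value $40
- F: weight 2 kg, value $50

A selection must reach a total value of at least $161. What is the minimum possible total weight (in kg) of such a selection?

Subsets with value ≥ 161, sorted by total weight:
- A+C+D+F: weight 25, value 163
- A+C+E+F: weight 27, value 174
- A+B+C+F: weight 30, value 169
- A+D+E+F: weight 35, value 168
Minimum weight: 25 kg.

25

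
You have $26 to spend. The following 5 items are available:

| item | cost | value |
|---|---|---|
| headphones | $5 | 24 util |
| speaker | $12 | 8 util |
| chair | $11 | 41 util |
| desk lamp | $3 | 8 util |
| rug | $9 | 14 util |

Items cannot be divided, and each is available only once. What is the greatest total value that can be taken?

Check high-value combinations within $26:
- headphones+chair+rug: cost 5+11+9=25, value 24+41+14=79
- headphones+chair+desk lamp: cost 5+11+3=19, value 24+41+8=73
- headphones+chair: cost 5+11=16, value 24+41=65
- chair+desk lamp+rug: cost 11+3+9=23, value 41+8+14=63
- speaker+chair+desk lamp: cost 12+11+3=26, value 8+41+8=57
Best: 79 util.

79 util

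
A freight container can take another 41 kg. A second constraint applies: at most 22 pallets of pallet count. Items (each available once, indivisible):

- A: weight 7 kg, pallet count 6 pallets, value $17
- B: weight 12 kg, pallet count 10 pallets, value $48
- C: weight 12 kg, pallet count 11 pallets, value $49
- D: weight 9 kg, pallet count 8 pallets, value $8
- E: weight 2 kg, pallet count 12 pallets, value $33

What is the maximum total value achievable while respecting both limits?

Feasible sets respecting both limits:
- B+C: weight 24, pallet count 21, value 97
- B+E: weight 14, pallet count 22, value 81
- A+C: weight 19, pallet count 17, value 66
Best: $97.

$97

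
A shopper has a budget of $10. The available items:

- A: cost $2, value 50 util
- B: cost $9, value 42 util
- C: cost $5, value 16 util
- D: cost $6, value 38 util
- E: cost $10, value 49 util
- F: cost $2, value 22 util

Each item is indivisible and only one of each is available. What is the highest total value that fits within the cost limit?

Check high-value combinations within $10:
- A+D+F: cost 2+6+2=10, value 50+38+22=110
- A+D: cost 2+6=8, value 50+38=88
- A+C+F: cost 2+5+2=9, value 50+16+22=88
- A+F: cost 2+2=4, value 50+22=72
- A+C: cost 2+5=7, value 50+16=66
Best: 110 util.

110 util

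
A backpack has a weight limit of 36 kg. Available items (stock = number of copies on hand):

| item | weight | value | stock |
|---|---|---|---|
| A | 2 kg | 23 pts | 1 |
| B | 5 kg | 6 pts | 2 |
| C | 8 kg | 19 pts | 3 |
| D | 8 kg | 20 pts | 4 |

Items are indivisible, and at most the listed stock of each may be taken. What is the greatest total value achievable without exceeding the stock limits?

Best selections within weight 36 and stock limits:
- 1×A + 4×D: weight 34, value 103
- 1×A + 1×C + 3×D: weight 34, value 102
- 1×A + 2×C + 2×D: weight 34, value 101
Best: 103 pts.

103 pts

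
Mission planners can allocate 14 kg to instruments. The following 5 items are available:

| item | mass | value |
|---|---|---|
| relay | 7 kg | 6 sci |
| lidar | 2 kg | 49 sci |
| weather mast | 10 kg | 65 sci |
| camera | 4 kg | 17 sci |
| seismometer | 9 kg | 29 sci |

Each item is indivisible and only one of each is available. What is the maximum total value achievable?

Check high-value combinations within 14 kg:
- lidar+weather mast: mass 2+10=12, value 49+65=114
- weather mast+camera: mass 10+4=14, value 65+17=82
- lidar+seismometer: mass 2+9=11, value 49+29=78
- relay+lidar+camera: mass 7+2+4=13, value 6+49+17=72
- lidar+camera: mass 2+4=6, value 49+17=66
Best: 114 sci.

114 sci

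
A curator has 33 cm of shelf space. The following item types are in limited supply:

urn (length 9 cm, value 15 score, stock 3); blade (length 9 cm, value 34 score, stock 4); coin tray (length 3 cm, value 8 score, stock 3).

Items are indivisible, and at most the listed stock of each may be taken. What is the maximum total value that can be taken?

Best selections within length 33 and stock limits:
- 3×blade + 2×coin tray: length 33, value 118
- 3×blade + 1×coin tray: length 30, value 110
Best: 118 score.

118 score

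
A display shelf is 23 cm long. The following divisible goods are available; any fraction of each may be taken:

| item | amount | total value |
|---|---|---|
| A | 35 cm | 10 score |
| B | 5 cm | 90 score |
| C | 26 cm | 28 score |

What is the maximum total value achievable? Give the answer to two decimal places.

Take in order of value per unit:
- B (90/5 per unit): all 5 → value 90, running total 90.00
- C (28/26 per unit): 18 of 26 → value 18×28/26 = 19.3846, running total 109.38
Total 109.38.

109.38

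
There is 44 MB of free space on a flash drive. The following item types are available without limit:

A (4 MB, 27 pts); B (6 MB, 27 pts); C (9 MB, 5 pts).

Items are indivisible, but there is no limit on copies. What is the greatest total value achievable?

Best value-per-unit is A at 27/4, and filling with it alone uses size 11×4=44. No mix of the others beats 11×27 = 297.

297 pts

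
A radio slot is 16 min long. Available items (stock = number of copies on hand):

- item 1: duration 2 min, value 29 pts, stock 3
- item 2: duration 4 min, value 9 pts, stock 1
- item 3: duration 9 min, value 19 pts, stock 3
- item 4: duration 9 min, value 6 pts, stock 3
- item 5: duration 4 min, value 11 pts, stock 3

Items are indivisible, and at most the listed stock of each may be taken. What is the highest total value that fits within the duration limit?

109 pts

Best selections within duration 16 and stock limits:
- 3×item 1 + 2×item 5: duration 14, value 109
- 3×item 1 + 1×item 2 + 1×item 5: duration 14, value 107
- 3×item 1 + 1×item 3: duration 15, value 106
Best: 109 pts.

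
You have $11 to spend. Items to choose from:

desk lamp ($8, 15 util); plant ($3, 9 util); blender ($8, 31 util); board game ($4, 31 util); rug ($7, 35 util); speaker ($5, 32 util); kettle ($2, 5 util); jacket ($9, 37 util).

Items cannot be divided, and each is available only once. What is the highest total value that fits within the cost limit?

This is a 0/1 knapsack; check combinations near the capacity.
- board game+speaker+kettle: cost 4+5+2=11, value 31+32+5=68
- board game+rug: cost 4+7=11, value 31+35=66
- board game+speaker: cost 4+5=9, value 31+32=63
- plant+speaker+kettle: cost 3+5+2=10, value 9+32+5=46
Best: 68 util.

68 util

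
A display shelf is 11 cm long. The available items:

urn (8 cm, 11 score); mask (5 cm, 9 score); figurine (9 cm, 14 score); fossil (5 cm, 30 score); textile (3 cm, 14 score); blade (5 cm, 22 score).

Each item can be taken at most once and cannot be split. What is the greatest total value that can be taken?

52 score

Check high-value combinations within 11 cm:
- fossil+blade: length 5+5=10, value 30+22=52
- fossil+textile: length 5+3=8, value 30+14=44
- mask+fossil: length 5+5=10, value 9+30=39
Best: 52 score.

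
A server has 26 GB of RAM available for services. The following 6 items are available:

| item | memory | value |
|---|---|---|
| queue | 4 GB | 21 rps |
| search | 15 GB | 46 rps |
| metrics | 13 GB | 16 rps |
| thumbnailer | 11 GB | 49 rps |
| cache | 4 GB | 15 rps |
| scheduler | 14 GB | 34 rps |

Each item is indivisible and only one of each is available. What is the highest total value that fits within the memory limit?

Check high-value combinations within 26 GB:
- search+thumbnailer: memory 15+11=26, value 46+49=95
- queue+thumbnailer+cache: memory 4+11+4=19, value 21+49+15=85
- thumbnailer+scheduler: memory 11+14=25, value 49+34=83
- queue+search+cache: memory 4+15+4=23, value 21+46+15=82
Best: 95 rps.

95 rps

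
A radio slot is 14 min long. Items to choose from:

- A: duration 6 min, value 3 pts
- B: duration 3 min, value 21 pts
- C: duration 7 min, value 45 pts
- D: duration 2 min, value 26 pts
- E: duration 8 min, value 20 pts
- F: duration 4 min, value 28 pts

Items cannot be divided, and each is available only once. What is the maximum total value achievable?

99 pts

Check high-value combinations within 14 min:
- C+D+F: duration 7+2+4=13, value 45+26+28=99
- B+C+F: duration 3+7+4=14, value 21+45+28=94
- B+C+D: duration 3+7+2=12, value 21+45+26=92
- B+D+F: duration 3+2+4=9, value 21+26+28=75
Best: 99 pts.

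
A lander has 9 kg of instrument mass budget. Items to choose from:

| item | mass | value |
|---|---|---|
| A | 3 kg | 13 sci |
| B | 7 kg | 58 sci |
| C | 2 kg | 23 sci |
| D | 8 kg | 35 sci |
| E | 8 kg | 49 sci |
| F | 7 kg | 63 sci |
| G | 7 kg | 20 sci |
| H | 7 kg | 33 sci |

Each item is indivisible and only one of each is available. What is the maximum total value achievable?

This is a 0/1 knapsack; check combinations near the capacity.
- C+F: mass 2+7=9, value 23+63=86
- B+C: mass 7+2=9, value 58+23=81
- F: mass 7, value 63
- B: mass 7, value 58
Best: 86 sci.

86 sci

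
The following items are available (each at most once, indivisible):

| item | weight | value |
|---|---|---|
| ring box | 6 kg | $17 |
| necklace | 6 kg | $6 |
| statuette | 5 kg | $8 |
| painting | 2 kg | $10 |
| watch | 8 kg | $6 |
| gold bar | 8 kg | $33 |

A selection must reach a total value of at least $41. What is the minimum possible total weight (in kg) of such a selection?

10

Subsets with value ≥ 41, sorted by total weight:
- painting+gold bar: weight 10, value 43
- statuette+gold bar: weight 13, value 41
Minimum weight: 10 kg.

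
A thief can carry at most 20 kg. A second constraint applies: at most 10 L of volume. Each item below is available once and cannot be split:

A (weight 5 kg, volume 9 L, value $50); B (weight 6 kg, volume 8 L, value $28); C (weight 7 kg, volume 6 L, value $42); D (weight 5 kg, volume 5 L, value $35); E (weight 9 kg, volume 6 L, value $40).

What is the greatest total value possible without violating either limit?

Feasible sets respecting both limits:
- A: weight 5, volume 9, value 50
- C: weight 7, volume 6, value 42
- E: weight 9, volume 6, value 40
Best: $50.

$50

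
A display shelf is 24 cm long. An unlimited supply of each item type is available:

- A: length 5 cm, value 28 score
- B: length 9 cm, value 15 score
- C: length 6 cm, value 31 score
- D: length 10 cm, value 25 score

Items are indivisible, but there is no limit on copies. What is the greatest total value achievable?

Best value-per-unit is A at 28/5; filling with it alone gives 4×28 = 112.
Optimal mix: 4×C → length 24, value 124.

124 score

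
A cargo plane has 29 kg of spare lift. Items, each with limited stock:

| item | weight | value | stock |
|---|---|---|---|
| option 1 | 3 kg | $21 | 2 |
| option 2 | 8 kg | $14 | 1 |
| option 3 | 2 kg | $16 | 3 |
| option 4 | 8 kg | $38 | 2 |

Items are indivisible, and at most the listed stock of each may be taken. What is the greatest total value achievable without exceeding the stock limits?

$166

Top feasible selections:
- 2×option 1 + 3×option 3 + 2×option 4: weight 28, value 166
- 2×option 1 + 2×option 3 + 2×option 4: weight 26, value 150
- 1×option 1 + 3×option 3 + 2×option 4: weight 25, value 145
Best: $166.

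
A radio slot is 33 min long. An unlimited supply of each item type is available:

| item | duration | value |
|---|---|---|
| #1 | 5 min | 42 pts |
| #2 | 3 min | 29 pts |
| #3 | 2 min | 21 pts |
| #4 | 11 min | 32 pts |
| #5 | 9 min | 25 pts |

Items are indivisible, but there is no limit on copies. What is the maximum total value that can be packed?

344 pts

Best value-per-unit is #3 at 21/2; filling with it alone gives 16×21 = 336.
Optimal mix: 1×#2 + 15×#3 → duration 33, value 344.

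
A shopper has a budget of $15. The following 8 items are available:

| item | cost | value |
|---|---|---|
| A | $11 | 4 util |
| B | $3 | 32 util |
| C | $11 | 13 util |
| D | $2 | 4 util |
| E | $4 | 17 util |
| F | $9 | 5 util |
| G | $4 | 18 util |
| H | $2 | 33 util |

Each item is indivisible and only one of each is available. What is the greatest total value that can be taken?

104 util

Check high-value combinations within $15:
- B+D+E+G+H: cost 3+2+4+4+2=15, value 32+4+17+18+33=104
- B+E+G+H: cost 3+4+4+2=13, value 32+17+18+33=100
- B+D+G+H: cost 3+2+4+2=11, value 32+4+18+33=87
- B+D+E+H: cost 3+2+4+2=11, value 32+4+17+33=86
Best: 104 util.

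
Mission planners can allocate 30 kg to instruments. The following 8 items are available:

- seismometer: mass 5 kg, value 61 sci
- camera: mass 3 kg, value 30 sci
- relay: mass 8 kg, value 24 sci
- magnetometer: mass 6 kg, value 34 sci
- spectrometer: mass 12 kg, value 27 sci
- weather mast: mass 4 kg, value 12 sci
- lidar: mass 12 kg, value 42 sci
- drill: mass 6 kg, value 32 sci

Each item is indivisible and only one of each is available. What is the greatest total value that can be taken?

This is a 0/1 knapsack; check combinations near the capacity.
- seismometer+camera+relay+magnetometer+drill: mass 5+3+8+6+6=28, value 61+30+24+34+32=181
- seismometer+camera+magnetometer+weather mast+lidar: mass 5+3+6+4+12=30, value 61+30+34+12+42=179
- seismometer+camera+weather mast+lidar+drill: mass 5+3+4+12+6=30, value 61+30+12+42+32=177
- seismometer+camera+magnetometer+weather mast+drill: mass 5+3+6+4+6=24, value 61+30+34+12+32=169
- seismometer+magnetometer+lidar+drill: mass 5+6+12+6=29, value 61+34+42+32=169
Best: 181 sci.

181 sci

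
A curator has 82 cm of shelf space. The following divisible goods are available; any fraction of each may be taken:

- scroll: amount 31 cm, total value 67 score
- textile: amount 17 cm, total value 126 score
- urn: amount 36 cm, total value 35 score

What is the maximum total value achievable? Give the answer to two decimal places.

226.06

Take in order of value per unit:
- textile (126/17 per unit): all 17 → value 126, running total 126.00
- scroll (67/31 per unit): all 31 → value 67, running total 193.00
- urn (35/36 per unit): 34 of 36 → value 34×35/36 = 33.0556, running total 226.06
Total 226.06.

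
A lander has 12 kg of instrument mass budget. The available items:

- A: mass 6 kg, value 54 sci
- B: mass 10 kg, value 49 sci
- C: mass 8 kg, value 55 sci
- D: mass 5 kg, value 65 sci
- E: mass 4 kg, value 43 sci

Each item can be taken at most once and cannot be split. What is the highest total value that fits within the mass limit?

119 sci

This is a 0/1 knapsack; check combinations near the capacity.
- A+D: mass 6+5=11, value 54+65=119
- D+E: mass 5+4=9, value 65+43=108
- C+E: mass 8+4=12, value 55+43=98
- A+E: mass 6+4=10, value 54+43=97
- D: mass 5, value 65
Best: 119 sci.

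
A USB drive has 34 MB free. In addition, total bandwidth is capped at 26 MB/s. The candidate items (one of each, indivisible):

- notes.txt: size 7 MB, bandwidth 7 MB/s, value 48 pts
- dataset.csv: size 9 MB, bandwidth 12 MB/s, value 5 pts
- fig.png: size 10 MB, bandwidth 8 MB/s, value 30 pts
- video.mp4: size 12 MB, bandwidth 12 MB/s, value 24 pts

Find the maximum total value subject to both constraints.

78 pts

Feasible sets respecting both limits:
- notes.txt+fig.png: size 17, bandwidth 15, value 78
- notes.txt+video.mp4: size 19, bandwidth 19, value 72
- fig.png+video.mp4: size 22, bandwidth 20, value 54
Best: 78 pts.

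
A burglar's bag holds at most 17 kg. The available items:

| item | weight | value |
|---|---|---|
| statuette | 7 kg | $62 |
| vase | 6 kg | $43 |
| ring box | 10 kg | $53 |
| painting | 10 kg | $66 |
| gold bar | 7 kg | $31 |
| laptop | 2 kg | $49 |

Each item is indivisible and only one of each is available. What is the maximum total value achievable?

$154

Check high-value combinations within 17 kg:
- statuette+vase+laptop: weight 7+6+2=15, value 62+43+49=154
- statuette+gold bar+laptop: weight 7+7+2=16, value 62+31+49=142
- statuette+painting: weight 7+10=17, value 62+66=128
Best: $154.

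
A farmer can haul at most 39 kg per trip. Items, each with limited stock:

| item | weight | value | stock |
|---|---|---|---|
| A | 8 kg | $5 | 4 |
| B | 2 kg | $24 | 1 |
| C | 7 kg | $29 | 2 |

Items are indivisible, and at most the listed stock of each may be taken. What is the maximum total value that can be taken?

Best selections within weight 39 and stock limits:
- 2×A + 1×B + 2×C: weight 32, value 92
- 1×A + 1×B + 2×C: weight 24, value 87
- 1×B + 2×C: weight 16, value 82
- 3×A + 2×C: weight 38, value 73
Best: $92.

$92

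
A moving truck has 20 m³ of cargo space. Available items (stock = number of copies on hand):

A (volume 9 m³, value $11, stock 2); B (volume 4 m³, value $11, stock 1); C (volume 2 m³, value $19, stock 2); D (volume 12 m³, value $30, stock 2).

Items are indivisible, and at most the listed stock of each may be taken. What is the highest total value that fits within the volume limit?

$79

Best selections within volume 20 and stock limits:
- 1×B + 2×C + 1×D: volume 20, value 79
- 2×C + 1×D: volume 16, value 68
Best: $79.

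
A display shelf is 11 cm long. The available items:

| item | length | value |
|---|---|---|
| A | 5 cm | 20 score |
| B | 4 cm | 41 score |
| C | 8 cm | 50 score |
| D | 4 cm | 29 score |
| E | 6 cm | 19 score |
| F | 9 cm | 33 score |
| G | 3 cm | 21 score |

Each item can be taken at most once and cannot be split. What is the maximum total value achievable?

Check high-value combinations within 11 cm:
- B+D+G: length 4+4+3=11, value 41+29+21=91
- C+G: length 8+3=11, value 50+21=71
- B+D: length 4+4=8, value 41+29=70
Best: 91 score.

91 score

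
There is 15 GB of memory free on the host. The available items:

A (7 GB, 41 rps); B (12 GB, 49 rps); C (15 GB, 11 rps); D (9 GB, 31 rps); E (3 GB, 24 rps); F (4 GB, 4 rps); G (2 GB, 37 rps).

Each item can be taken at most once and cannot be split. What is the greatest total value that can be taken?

This is a 0/1 knapsack; check combinations near the capacity.
- A+E+G: memory 7+3+2=12, value 41+24+37=102
- D+E+G: memory 9+3+2=14, value 31+24+37=92
- B+G: memory 12+2=14, value 49+37=86
- A+F+G: memory 7+4+2=13, value 41+4+37=82
- A+G: memory 7+2=9, value 41+37=78
Best: 102 rps.

102 rps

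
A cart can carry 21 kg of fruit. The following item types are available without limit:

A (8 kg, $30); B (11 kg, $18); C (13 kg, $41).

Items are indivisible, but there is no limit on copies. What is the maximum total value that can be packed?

$71

Best value-per-unit is A at 30/8; filling with it alone gives 2×30 = 60.
Optimal mix: 1×A + 1×C → weight 21, value 71.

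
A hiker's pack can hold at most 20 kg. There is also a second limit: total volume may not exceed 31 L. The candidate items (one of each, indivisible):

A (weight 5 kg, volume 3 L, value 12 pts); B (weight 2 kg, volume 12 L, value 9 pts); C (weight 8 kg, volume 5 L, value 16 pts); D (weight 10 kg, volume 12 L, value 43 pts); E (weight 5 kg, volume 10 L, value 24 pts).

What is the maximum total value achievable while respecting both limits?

Feasible sets respecting both limits:
- A+D+E: weight 20, volume 25, value 79
- B+C+D: weight 20, volume 29, value 68
- D+E: weight 15, volume 22, value 67
Best: 79 pts.

79 pts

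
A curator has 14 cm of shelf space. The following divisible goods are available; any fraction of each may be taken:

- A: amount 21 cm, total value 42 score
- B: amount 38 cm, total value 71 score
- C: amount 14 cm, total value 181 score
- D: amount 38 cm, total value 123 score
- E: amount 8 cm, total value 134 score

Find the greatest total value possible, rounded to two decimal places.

Take in order of value per unit:
- E (134/8 per unit): all 8 → value 134, running total 134.00
- C (181/14 per unit): 6 of 14 → value 6×181/14 = 77.5714, running total 211.57
Total 211.57.

211.57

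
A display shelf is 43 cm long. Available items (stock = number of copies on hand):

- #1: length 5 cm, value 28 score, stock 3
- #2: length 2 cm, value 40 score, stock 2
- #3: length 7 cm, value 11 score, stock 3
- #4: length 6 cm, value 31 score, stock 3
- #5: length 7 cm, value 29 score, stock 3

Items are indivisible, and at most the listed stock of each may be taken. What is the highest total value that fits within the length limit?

Best selections within length 43 and stock limits:
- 2×#2 + 3×#4 + 3×#5: length 43, value 260
- 1×#1 + 2×#2 + 3×#4 + 2×#5: length 41, value 259
- 2×#1 + 2×#2 + 3×#4 + 1×#5: length 39, value 258
Best: 260 score.

260 score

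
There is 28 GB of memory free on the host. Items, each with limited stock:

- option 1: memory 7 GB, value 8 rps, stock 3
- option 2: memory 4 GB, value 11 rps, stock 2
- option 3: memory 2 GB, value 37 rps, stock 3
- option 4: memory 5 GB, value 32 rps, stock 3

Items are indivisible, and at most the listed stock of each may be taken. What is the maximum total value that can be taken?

218 rps

Top feasible selections:
- 1×option 2 + 3×option 3 + 3×option 4: memory 25, value 218
- 1×option 1 + 3×option 3 + 3×option 4: memory 28, value 215
- 3×option 3 + 3×option 4: memory 21, value 207
Best: 218 rps.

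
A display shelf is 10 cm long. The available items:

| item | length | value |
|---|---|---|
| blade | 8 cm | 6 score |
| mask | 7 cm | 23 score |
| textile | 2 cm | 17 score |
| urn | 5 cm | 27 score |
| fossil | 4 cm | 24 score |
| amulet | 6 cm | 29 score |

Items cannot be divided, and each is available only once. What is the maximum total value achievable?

53 score

Check high-value combinations within 10 cm:
- fossil+amulet: length 4+6=10, value 24+29=53
- urn+fossil: length 5+4=9, value 27+24=51
- textile+amulet: length 2+6=8, value 17+29=46
- textile+urn: length 2+5=7, value 17+27=44
Best: 53 score.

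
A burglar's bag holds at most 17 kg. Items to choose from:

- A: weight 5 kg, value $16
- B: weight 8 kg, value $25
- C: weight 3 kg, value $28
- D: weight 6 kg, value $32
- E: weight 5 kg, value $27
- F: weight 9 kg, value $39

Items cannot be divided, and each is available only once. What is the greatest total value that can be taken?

$94

Check high-value combinations within 17 kg:
- C+E+F: weight 3+5+9=17, value 28+27+39=94
- C+D+E: weight 3+6+5=14, value 28+32+27=87
- B+C+D: weight 8+3+6=17, value 25+28+32=85
- A+C+F: weight 5+3+9=17, value 16+28+39=83
Best: $94.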